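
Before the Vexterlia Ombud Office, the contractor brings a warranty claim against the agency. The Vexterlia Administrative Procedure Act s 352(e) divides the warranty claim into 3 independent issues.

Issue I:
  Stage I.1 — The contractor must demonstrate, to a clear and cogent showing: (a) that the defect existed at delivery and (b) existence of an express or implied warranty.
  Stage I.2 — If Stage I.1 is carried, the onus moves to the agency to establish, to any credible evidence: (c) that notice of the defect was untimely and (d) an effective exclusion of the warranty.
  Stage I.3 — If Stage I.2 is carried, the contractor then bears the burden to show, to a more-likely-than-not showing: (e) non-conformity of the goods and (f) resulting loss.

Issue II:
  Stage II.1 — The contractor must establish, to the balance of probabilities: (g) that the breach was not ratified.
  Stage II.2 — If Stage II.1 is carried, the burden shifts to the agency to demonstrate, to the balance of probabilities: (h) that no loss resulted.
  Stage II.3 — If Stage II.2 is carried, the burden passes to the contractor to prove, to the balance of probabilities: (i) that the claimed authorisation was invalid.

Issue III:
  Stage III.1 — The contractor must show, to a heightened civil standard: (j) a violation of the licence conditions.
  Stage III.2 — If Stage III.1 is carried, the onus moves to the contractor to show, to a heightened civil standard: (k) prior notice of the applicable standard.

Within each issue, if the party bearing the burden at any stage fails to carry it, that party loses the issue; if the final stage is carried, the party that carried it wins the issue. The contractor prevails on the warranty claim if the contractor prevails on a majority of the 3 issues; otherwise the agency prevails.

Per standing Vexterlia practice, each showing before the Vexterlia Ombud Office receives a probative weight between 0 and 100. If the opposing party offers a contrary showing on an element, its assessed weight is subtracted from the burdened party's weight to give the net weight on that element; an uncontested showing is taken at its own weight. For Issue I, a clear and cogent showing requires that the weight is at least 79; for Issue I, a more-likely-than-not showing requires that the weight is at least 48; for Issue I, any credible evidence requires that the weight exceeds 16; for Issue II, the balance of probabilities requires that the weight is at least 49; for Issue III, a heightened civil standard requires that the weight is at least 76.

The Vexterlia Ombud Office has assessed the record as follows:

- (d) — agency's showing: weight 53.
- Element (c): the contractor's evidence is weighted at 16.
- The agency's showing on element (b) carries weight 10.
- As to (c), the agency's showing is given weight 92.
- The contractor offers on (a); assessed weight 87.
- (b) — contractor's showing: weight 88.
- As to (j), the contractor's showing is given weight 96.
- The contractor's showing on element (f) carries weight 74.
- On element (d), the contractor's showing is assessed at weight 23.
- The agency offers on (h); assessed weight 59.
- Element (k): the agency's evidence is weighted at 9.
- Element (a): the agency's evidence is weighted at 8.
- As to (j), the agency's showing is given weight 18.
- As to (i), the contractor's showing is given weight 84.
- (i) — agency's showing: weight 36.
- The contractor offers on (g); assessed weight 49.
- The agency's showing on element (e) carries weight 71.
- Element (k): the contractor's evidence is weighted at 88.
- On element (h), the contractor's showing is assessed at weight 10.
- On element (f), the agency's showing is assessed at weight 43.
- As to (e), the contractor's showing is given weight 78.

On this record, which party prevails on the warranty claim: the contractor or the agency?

— Issue I —
Stage I.1 (contractor, a clear and cogent showing, weight is at least 79): (a) net 87−8=79 ≥ 79 — meets; (b) net 88−10=78 < 79 — fails.
  Not every element is met, so the contractor fails to carry Stage I.1.
The agency prevails on this issue.
— Issue II —
Stage II.1 (contractor, the balance of probabilities, weight is at least 49): (g) 49 ≥ 49 — meets.
  All elements met. The burden passes to the agency.
Stage II.2 (agency, the balance of probabilities, weight is at least 49): (h) net 59−10=49 ≥ 49 — meets.
  Stage II.2 carried; the burden shifts to the contractor.
Stage II.3 (contractor, the balance of probabilities, weight is at least 49): (i) net 84−36=48 < 49 — fails.
  The contractor does not carry Stage II.3.
The agency prevails on this issue.
— Issue III —
At Stage III.1 the contractor must meet a heightened civil standard (weight is at least 76): on (j) the weight is 96 less the opposing 18 gives net 78, which does reach 76, so (j) meets the standard.
  Stage III.1 is satisfied; the contractor continues to bear the burden.
At Stage III.2 the contractor must meet a heightened civil standard (weight is at least 76): on (k) the weight is 88 less the opposing 9 gives net 79, ≥ 76, so (k) meets the standard.
  All elements met at the final stage.
With every stage satisfied, the contractor prevails on this issue.
Per-issue: Issue I → agency; Issue II → agency; Issue III → contractor. The contractor must prevail on a majority of issues; overall, the agency prevails.

agency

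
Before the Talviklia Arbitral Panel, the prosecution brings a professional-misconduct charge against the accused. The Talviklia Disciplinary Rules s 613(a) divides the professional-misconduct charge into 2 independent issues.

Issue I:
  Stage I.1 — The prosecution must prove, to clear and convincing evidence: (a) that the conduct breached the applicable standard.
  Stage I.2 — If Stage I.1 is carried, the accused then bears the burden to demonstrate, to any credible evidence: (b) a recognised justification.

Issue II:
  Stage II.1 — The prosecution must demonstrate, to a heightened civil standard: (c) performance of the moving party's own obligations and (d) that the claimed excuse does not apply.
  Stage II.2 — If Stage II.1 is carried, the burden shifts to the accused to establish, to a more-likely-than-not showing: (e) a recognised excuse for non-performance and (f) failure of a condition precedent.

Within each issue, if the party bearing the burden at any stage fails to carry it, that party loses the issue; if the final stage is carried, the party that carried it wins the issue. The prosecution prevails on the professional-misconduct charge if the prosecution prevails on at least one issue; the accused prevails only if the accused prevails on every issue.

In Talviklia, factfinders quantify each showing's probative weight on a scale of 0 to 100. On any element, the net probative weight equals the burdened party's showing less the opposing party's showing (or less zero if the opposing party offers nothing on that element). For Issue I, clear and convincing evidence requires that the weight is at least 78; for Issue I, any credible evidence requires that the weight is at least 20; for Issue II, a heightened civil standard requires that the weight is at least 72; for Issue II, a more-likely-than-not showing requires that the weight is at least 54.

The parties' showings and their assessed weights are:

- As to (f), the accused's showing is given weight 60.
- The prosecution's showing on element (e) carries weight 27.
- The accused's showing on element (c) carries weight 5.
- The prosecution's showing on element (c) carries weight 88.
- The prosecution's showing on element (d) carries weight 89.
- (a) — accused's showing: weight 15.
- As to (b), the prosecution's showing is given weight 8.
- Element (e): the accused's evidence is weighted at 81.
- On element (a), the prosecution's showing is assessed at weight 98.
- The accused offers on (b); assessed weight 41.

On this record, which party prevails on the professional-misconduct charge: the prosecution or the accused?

— Issue I —
At Stage I.1 the prosecution must meet clear and convincing evidence (weight is at least 78): on (a) the weight is 98 less the opposing 15 gives net 83, which does reach 78, so (a) meets the standard.
  Stage I.1 carried; the burden shifts to the accused.
At Stage I.2 the accused must meet any credible evidence (weight is at least 20): on (b) the weight is 41 less the opposing 8 gives net 33, which does reach 20, so (b) meets the standard.
  The accused carries the last stage.
All stages carried — the accused prevails on this issue.
— Issue II —
At Stage II.1 the prosecution must meet a heightened civil standard (weight is at least 72): on (c) the weight is 88 less the opposing 5 gives net 83, which does reach 72, so (c) meets the standard; on (d) the weight is 89, which does reach 72, so (d) meets the standard.
  Stage II.1 carried; the burden shifts to the accused.
At Stage II.2 the accused must meet a more-likely-than-not showing (weight is at least 54): on (e) the weight is 81 less the opposing 27 gives net 54, ≥ 54, so (e) meets the standard; on (f) the weight is 60, which does reach 54, so (f) meets the standard.
  The accused carries the last stage.
All stages carried — the accused prevails on this issue.
Per-issue: Issue I → accused; Issue II → accused. The prosecution must prevail on at least one issue; overall, the accused prevails.

accused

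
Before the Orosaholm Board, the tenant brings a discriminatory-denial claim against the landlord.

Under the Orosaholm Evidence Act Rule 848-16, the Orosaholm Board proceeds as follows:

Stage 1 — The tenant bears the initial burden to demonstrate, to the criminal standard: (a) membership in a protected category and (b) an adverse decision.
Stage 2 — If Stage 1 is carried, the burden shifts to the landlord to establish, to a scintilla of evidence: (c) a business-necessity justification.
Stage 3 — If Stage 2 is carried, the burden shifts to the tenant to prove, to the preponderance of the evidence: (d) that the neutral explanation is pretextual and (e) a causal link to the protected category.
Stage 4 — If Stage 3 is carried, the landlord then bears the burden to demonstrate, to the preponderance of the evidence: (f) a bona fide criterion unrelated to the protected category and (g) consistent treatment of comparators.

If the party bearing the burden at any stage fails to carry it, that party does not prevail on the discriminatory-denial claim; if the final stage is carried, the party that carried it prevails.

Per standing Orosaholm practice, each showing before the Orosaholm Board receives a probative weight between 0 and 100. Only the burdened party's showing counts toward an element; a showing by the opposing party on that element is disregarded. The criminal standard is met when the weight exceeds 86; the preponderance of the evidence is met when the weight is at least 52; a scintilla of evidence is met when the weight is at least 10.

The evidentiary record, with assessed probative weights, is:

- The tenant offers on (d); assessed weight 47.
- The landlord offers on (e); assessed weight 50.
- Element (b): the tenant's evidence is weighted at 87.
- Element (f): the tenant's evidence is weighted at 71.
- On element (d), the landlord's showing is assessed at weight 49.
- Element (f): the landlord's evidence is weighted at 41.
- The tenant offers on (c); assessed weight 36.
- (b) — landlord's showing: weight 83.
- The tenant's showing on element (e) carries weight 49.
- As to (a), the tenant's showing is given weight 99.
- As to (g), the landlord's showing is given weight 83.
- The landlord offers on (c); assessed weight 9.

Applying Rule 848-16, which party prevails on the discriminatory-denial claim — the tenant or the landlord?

tenant

Stage 1 (tenant, the criminal standard, weight exceeds 86): (a) 99 > 86 — meets; (b) 87 (landlord's 83 disregarded) > 86 — meets.
  Stage 1 is satisfied; the onus moves to the landlord.
Stage 2 (landlord, a scintilla of evidence, weight is at least 10): (c) 9 (tenant's 36 disregarded) < 10 — fails.
  Stage 2 not carried; the landlord fails its burden.
The analysis ends at Stage 2; the tenant prevails.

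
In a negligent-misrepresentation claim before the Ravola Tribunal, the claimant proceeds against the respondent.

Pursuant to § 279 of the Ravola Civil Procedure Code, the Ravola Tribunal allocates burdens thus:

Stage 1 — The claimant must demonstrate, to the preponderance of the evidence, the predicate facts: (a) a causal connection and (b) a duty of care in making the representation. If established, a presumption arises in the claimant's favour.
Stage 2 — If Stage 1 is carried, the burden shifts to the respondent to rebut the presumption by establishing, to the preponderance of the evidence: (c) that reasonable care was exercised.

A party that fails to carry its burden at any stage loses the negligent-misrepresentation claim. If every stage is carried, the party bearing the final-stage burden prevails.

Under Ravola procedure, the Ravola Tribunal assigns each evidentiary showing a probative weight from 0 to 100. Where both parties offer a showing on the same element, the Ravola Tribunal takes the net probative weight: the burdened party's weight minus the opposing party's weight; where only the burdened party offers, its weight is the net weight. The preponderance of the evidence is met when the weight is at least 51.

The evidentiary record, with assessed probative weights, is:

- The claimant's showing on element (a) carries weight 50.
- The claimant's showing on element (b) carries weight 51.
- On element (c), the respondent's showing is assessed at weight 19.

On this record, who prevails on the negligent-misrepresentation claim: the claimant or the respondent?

respondent

Stage 1 (claimant, the preponderance of the evidence, weight is at least 51): (a) 50 < 51 — fails; (b) 51 ≥ 51 — meets.
  Not every element is met, so the claimant fails to carry Stage 1.
The respondent prevails.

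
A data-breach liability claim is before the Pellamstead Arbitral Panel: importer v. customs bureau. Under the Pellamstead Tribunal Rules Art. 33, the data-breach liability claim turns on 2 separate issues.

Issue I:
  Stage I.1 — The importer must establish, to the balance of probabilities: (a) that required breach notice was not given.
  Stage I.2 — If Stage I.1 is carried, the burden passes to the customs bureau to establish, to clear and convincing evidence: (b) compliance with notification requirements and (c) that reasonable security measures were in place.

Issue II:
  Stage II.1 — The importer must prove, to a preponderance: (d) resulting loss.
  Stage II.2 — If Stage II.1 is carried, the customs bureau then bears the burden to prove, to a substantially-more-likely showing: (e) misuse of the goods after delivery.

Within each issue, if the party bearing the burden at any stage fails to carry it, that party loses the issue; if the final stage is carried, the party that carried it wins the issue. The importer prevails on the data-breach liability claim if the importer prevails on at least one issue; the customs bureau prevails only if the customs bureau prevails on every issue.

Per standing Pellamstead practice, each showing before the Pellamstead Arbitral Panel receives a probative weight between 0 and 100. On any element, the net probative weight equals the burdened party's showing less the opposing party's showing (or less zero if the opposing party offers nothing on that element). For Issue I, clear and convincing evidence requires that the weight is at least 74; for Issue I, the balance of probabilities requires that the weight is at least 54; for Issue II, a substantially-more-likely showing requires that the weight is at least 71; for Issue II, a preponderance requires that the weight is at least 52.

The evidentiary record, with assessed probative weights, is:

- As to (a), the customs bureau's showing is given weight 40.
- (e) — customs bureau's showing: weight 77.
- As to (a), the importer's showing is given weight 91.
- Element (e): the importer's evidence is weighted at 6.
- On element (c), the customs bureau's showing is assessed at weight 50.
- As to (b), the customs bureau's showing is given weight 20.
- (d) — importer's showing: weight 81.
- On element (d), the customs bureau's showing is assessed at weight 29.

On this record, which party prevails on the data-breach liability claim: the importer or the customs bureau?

— Issue I —
Stage I.1 — burden on importer; standard: the balance of probabilities (weight is at least 54).
    (a): 91 − 40 = 51 < 54 [not met]
  Stage I.1 not carried; the importer fails its burden.
The customs bureau prevails on this issue.
— Issue II —
Stage II.1 — burden on importer; standard: a preponderance (weight is at least 52).
    (d): 81 − 29 = 52 ≥ 52 [met]
  Stage II.1 carried; the burden shifts to the customs bureau.
Stage II.2 — burden on customs bureau; standard: a substantially-more-likely showing (weight is at least 71).
    (e): 77 − 6 = 71 ≥ 71 [met]
  Stage II.2 carried; the final stage is satisfied.
With every stage satisfied, the customs bureau prevails on this issue.
Per-issue: Issue I → customs bureau; Issue II → customs bureau. The importer must prevail on at least one issue; overall, the customs bureau prevails.

customs bureau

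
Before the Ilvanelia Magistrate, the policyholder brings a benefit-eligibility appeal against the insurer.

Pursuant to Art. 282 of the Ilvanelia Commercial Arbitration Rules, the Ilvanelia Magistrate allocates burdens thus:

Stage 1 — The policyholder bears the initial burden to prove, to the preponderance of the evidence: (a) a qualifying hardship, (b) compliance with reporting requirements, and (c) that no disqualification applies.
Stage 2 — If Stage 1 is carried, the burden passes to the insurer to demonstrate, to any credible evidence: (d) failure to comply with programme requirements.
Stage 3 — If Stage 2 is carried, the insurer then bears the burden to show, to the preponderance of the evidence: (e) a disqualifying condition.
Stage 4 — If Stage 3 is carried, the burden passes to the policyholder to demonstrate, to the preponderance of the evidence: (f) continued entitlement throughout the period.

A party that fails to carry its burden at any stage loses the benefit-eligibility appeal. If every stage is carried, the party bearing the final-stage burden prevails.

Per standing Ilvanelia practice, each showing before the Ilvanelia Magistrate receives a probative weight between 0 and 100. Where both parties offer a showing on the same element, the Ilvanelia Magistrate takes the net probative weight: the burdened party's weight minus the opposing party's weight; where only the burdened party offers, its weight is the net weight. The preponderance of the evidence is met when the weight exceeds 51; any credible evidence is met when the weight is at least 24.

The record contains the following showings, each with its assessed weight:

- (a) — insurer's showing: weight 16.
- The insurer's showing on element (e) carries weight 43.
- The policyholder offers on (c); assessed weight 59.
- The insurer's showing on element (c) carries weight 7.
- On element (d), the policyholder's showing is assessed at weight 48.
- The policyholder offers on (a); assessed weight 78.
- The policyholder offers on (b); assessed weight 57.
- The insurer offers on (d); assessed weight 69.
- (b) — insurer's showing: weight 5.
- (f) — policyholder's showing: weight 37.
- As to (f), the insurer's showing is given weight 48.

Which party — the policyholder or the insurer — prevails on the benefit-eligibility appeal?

At Stage 1 the policyholder must meet the preponderance of the evidence (weight exceeds 51): on (a) the weight is 78 less the opposing 16 gives net 62, > 51, so (a) meets the standard; on (b) the weight is 57 less the opposing 5 gives net 52, which does exceed 51, so (b) meets the standard; on (c) the weight is 59 less the opposing 7 gives net 52, which does exceed 51, so (c) meets the standard.
  Stage 1 carried; the burden shifts to the insurer.
At Stage 2 the insurer must meet any credible evidence (weight is at least 24): on (d) the weight is 69 less the opposing 48 gives net 21, which does not reach 24, so (d) does not meet the standard.
  The insurer does not carry Stage 2.
The analysis ends at Stage 2; the policyholder prevails.

policyholder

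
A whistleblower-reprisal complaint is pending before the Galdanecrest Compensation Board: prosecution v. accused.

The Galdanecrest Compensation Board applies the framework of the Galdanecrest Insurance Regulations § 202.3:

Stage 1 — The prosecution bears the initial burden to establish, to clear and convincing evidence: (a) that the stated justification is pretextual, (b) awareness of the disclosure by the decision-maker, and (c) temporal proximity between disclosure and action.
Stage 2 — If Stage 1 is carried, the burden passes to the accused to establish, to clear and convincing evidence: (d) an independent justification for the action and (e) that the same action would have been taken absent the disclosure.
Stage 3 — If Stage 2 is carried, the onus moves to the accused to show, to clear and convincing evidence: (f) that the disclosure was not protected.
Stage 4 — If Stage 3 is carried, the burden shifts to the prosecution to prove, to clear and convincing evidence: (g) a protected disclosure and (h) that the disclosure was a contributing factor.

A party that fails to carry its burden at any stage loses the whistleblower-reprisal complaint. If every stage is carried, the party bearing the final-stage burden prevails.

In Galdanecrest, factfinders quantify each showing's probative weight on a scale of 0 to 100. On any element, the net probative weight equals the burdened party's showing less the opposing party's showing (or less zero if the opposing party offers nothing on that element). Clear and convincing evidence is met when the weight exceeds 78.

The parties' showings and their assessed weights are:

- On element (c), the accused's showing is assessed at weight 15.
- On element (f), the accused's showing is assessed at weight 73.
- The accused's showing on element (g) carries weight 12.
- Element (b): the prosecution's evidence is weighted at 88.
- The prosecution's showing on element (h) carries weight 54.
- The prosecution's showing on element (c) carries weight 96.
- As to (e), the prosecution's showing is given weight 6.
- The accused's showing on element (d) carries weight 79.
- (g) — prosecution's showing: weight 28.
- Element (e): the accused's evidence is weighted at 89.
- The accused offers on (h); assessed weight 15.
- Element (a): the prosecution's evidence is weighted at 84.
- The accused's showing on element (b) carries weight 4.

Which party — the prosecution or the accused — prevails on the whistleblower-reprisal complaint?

prosecution

At Stage 1 the prosecution must meet clear and convincing evidence (weight exceeds 78): on (a) the weight is 84, which does exceed 78, so (a) meets the standard; on (b) the weight is 88 less the opposing 4 gives net 84, > 78, so (b) meets the standard; on (c) the weight is 96 less the opposing 15 gives net 81, which does exceed 78, so (c) meets the standard.
  All elements met. The burden passes to the accused.
At Stage 2 the accused must meet clear and convincing evidence (weight exceeds 78): on (d) the weight is 79, > 78, so (d) meets the standard; on (e) the weight is 89 less the opposing 6 gives net 83, > 78, so (e) meets the standard.
  Stage 2 is satisfied; the accused continues to bear the burden.
At Stage 3 the accused must meet clear and convincing evidence (weight exceeds 78): on (f) the weight is 73, which does not exceed 78, so (f) does not meet the standard.
  Stage 3 not carried; the accused fails its burden.
The prosecution prevails.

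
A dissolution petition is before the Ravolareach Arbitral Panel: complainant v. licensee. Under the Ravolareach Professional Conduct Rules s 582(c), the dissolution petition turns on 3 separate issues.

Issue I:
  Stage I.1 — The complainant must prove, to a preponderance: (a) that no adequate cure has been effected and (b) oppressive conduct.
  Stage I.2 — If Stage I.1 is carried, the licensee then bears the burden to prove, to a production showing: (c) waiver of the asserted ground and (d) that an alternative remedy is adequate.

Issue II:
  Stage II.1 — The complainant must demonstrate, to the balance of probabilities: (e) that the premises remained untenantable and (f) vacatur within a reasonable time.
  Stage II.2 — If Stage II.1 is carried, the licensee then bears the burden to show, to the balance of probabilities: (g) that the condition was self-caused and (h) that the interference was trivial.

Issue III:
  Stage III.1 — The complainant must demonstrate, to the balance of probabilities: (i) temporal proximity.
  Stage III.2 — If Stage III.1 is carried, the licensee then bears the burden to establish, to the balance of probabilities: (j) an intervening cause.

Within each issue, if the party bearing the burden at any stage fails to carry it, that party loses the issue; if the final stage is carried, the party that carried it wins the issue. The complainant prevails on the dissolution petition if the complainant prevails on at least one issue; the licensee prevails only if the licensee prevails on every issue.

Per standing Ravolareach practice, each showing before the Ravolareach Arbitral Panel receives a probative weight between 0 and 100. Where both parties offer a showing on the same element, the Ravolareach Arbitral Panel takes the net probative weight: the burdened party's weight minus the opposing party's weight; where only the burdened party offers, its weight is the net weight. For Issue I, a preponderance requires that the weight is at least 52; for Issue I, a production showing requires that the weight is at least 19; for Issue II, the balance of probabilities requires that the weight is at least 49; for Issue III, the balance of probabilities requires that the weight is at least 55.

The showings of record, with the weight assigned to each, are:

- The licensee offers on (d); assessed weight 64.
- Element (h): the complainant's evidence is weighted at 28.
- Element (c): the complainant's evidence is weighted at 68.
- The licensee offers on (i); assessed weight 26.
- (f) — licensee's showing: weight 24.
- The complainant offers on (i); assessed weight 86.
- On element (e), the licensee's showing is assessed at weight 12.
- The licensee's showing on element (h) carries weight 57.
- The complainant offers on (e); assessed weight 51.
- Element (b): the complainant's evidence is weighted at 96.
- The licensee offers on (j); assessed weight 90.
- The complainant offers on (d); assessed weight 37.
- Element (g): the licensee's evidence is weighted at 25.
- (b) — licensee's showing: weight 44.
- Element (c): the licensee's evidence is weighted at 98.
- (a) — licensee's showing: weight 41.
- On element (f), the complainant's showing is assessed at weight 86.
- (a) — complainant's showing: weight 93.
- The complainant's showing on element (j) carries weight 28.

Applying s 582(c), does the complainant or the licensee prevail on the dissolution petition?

licensee

— Issue I —
At Stage I.1 the complainant must meet a preponderance (weight is at least 52): on (a) the weight is 93 less the opposing 41 gives net 52, ≥ 52, so (a) meets the standard; on (b) the weight is 96 less the opposing 44 gives net 52, ≥ 52, so (b) meets the standard.
  The complainant carries Stage I.1; the licensee now bears the burden.
At Stage I.2 the licensee must meet a production showing (weight is at least 19): on (c) the weight is 98 less the opposing 68 gives net 30, ≥ 19, so (c) meets the standard; on (d) the weight is 64 less the opposing 37 gives net 27, which does reach 19, so (d) meets the standard.
  The licensee carries the last stage.
All stages carried — the licensee prevails on this issue.
— Issue II —
At Stage II.1 the complainant must meet the balance of probabilities (weight is at least 49): on (e) the weight is 51 less the opposing 12 gives net 39, < 49, so (e) does not meet the standard; on (f) the weight is 86 less the opposing 24 gives net 62, which does reach 49, so (f) meets the standard.
  The complainant does not carry Stage II.1.
The licensee prevails on this issue.
— Issue III —
Stage III.1 (complainant, the balance of probabilities, weight is at least 55): (i) net 86−26=60 ≥ 55 — meets.
  The complainant carries Stage III.1; the licensee now bears the burden.
Stage III.2 (licensee, the balance of probabilities, weight is at least 55): (j) net 90−28=62 ≥ 55 — meets.
  The licensee carries the last stage.
With every stage satisfied, the licensee prevails on this issue.
Per-issue: Issue I → licensee; Issue II → licensee; Issue III → licensee. The complainant must prevail on at least one issue; overall, the licensee prevails.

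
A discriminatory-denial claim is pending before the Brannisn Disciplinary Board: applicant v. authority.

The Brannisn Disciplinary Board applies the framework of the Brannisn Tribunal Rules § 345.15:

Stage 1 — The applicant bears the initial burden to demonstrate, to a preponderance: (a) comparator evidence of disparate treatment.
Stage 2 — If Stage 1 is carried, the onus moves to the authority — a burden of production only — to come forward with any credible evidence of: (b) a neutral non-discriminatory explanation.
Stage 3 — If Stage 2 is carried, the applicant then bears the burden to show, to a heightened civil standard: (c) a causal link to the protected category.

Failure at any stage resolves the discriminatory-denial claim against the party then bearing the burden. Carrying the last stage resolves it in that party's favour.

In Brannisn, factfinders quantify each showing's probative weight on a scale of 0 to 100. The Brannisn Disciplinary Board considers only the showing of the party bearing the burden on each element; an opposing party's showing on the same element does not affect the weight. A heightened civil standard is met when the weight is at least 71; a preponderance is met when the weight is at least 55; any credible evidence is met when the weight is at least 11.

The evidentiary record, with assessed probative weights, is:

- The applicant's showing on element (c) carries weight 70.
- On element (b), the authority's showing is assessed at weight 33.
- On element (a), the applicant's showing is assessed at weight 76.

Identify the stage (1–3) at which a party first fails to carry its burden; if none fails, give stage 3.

stage 3

Stage 1 — burden on applicant; standard: a preponderance (weight is at least 55).
    (a): 76 ≥ 55 [met]
  The applicant carries Stage 1; the authority now bears the burden.
Stage 2 — burden on authority; standard: any credible evidence (weight is at least 11).
    (b): 33 ≥ 11 [met]
  All elements met. The burden passes to the applicant.
Stage 3 — burden on applicant; standard: a heightened civil standard (weight is at least 71).
    (c): 70 < 71 [not met]
  Stage 3 not carried; the applicant fails its burden.
So the authority prevails.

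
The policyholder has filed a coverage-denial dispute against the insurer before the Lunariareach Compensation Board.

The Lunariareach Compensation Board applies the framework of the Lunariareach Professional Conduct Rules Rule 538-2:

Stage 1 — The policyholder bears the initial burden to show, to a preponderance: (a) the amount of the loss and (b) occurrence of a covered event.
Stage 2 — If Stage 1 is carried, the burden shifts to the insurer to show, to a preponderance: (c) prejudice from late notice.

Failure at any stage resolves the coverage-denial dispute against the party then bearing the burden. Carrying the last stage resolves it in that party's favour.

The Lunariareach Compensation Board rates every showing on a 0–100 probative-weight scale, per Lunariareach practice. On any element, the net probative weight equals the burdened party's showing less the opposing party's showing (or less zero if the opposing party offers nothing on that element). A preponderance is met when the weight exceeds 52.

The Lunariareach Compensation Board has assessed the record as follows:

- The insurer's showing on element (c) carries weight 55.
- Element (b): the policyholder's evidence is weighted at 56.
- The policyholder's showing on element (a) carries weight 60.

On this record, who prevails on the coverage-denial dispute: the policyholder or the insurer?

Stage 1 (policyholder, a preponderance, weight exceeds 52): (a) 60 > 52 — meets; (b) 56 > 52 — meets.
  Stage 1 carried; the burden shifts to the insurer.
Stage 2 (insurer, a preponderance, weight exceeds 52): (c) 55 > 52 — meets.
  The insurer carries the last stage.
With every stage satisfied, the insurer prevails.

insurer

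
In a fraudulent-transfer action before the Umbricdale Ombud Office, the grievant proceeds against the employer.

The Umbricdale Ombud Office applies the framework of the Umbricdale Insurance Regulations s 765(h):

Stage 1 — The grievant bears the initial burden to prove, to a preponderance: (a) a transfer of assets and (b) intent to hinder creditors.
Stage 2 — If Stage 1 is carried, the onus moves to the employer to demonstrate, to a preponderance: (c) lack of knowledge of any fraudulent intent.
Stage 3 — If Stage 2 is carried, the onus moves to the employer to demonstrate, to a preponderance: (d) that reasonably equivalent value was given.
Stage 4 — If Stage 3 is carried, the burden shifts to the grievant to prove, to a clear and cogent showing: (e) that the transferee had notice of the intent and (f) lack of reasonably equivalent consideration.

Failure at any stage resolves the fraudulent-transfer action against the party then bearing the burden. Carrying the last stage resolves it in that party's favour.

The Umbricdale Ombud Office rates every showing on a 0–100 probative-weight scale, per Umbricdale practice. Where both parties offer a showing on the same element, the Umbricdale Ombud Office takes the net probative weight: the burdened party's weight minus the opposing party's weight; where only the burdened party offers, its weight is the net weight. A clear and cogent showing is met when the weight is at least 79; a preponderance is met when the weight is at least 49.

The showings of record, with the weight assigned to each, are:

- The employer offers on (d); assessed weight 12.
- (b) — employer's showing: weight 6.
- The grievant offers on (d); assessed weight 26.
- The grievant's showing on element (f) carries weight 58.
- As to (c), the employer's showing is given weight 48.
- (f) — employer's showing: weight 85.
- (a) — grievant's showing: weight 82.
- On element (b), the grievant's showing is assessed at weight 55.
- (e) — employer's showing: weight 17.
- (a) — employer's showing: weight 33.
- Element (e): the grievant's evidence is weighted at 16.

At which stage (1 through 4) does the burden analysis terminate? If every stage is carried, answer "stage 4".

stage 2

At Stage 1 the grievant must meet a preponderance (weight is at least 49): on (a) the weight is 82 less the opposing 33 gives net 49, which does reach 49, so (a) meets the standard; on (b) the weight is 55 less the opposing 6 gives net 49, which does reach 49, so (b) meets the standard.
  The grievant carries Stage 1; the employer now bears the burden.
At Stage 2 the employer must meet a preponderance (weight is at least 49): on (c) the weight is 48, which does not reach 49, so (c) does not meet the standard.
  Not every element is met, so the employer fails to carry Stage 2.
The analysis ends at Stage 2; the grievant prevails.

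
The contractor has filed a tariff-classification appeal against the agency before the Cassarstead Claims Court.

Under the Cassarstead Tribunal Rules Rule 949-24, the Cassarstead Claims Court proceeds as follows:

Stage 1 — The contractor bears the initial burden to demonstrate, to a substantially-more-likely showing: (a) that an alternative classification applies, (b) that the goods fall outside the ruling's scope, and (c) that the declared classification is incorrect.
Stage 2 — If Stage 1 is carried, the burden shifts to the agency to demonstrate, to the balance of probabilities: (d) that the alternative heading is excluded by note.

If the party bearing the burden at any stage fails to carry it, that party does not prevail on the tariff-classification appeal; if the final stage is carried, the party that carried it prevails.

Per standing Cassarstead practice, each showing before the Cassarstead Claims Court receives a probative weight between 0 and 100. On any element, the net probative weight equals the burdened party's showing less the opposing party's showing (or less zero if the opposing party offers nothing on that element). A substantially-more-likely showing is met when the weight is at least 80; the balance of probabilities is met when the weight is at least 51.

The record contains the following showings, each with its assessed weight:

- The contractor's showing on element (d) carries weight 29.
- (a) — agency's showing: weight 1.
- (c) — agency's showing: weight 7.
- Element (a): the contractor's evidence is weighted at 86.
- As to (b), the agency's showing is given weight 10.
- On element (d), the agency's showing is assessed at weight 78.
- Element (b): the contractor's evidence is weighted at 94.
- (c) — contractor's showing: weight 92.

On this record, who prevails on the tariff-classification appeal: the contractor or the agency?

At Stage 1 the contractor must meet a substantially-more-likely showing (weight is at least 80): on (a) the weight is 86 less the opposing 1 gives net 85, which does reach 80, so (a) meets the standard; on (b) the weight is 94 less the opposing 10 gives net 84, ≥ 80, so (b) meets the standard; on (c) the weight is 92 less the opposing 7 gives net 85, which does reach 80, so (c) meets the standard.
  Stage 1 carried; the burden shifts to the agency.
At Stage 2 the agency must meet the balance of probabilities (weight is at least 51): on (d) the weight is 78 less the opposing 29 gives net 49, < 51, so (d) does not meet the standard.
  Not every element is met, so the agency fails to carry Stage 2.
The analysis ends at Stage 2; the contractor prevails.

contractor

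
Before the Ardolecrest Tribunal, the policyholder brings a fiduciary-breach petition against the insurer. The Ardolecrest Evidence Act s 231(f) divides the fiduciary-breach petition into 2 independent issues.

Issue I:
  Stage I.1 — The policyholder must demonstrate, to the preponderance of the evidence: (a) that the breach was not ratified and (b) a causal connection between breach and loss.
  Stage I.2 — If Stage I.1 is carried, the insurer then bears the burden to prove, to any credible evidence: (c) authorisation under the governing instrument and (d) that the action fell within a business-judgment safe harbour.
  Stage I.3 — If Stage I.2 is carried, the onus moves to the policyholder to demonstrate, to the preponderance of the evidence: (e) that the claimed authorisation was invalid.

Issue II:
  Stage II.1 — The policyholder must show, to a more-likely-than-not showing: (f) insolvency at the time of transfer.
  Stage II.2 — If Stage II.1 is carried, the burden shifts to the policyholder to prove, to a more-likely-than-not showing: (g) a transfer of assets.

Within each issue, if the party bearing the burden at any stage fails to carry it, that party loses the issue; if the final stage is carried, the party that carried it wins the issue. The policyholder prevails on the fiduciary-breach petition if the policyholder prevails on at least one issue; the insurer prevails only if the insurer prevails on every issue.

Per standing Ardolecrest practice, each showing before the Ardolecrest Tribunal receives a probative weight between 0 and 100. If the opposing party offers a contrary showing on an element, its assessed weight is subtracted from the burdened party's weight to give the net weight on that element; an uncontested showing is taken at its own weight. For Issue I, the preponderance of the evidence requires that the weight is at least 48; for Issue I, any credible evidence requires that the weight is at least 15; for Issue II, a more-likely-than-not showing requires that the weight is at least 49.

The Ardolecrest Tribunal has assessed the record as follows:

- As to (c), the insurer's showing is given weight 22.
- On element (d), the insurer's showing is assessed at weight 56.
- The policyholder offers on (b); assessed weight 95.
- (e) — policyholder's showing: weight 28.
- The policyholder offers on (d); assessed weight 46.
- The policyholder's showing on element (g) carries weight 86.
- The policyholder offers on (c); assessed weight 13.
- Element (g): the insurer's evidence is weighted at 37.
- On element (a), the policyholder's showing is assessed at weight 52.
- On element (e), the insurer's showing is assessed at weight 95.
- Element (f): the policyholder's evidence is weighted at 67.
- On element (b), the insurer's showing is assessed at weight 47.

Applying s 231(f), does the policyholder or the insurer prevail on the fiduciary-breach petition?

policyholder

— Issue I —
At Stage I.1 the policyholder must meet the preponderance of the evidence (weight is at least 48): on (a) the weight is 52, ≥ 48, so (a) meets the standard; on (b) the weight is 95 less the opposing 47 gives net 48, ≥ 48, so (b) meets the standard.
  The policyholder carries Stage I.1; the insurer now bears the burden.
At Stage I.2 the insurer must meet any credible evidence (weight is at least 15): on (c) the weight is 22 less the opposing 13 gives net 9, which does not reach 15, so (c) does not meet the standard; on (d) the weight is 56 less the opposing 46 gives net 10, < 15, so (d) does not meet the standard.
  Stage I.2 not carried; the insurer fails its burden.
So the policyholder prevails on this issue.
— Issue II —
Stage II.1 — burden on policyholder; standard: a more-likely-than-not showing (weight is at least 49).
    (f): 67 ≥ 49 [met]
  Stage II.1 carried; the burden remains with the policyholder.
Stage II.2 — burden on policyholder; standard: a more-likely-than-not showing (weight is at least 49).
    (g): 86 − 37 = 49 ≥ 49 [met]
  All elements met at the final stage.
Every stage carried; the policyholder prevails on this issue.
Per-issue: Issue I → policyholder; Issue II → policyholder. The policyholder must prevail on at least one issue; overall, the policyholder prevails.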